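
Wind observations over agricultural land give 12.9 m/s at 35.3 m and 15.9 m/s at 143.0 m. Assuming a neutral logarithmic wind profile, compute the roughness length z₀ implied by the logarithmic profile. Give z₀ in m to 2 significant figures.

z₀ ≈ 0.086 m

Log law: V(z) ∝ ln(z/z₀). With r = V₁/V₂ = 12.9/15.9 = 0.81132,
r · ln(z₂/z₀) = ln(z₁/z₀) ⇒ ln z₀ = (ln z₁ − r·ln z₂)/(1 − r)
ln z₀ = (3.56388 − 0.81132×4.96284) / 0.18868 = -2.4517
z₀ = exp(-2.4517) = 0.08615 m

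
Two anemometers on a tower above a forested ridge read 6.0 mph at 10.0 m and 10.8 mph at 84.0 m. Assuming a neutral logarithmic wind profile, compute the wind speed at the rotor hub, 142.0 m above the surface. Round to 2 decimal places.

Log law: V ∝ ln(z/z₀). From the pair, with r = V₁/V₂ = 0.55556,
ln z₀ = (ln z₁ − r·ln z₂)/(1 − r) = (2.3026 − 0.55556×4.4308)/0.44444 = -0.3577 → z₀ = 0.6993 m
V₃ = V₁ · ln(z₃/z₀)/ln(z₁/z₀) = 6.0 × 5.3135/2.6603 = 11.9841 mph

11.98 mph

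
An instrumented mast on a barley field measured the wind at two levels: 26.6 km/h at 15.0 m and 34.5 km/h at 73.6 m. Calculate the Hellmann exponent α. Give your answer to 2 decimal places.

Power law: V₂/V₁ = (z₂/z₁)^α ⇒ α = ln(V₂/V₁) / ln(z₂/z₁)
α = ln(34.5/26.6) / ln(73.6/15.0) = ln(1.2970) / ln(4.9067)
  = 0.26005 / 1.59059 = 0.16349

α ≈ 0.16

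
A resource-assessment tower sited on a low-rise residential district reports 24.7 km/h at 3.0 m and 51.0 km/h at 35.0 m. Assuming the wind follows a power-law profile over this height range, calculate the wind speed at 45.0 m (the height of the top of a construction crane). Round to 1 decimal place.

First find α: α = ln(V₂/V₁)/ln(z₂/z₁) = ln(51.0/24.7)/ln(35.0/3.0) = 0.72502/2.45674 = 0.2951
Extrapolate from 35.0 m to 45.0 m: V₃ = 51.0 × (45.0/35.0)^0.2951 = 51.0 × 1.0770 = 54.9263 km/h

54.9 km/h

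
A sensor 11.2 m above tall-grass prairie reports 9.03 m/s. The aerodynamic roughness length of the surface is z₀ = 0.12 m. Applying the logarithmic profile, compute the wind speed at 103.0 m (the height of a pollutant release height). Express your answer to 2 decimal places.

Log law: V(z) ∝ ln(z/z₀), so V₂/V₁ = ln(z₂/z₀) / ln(z₁/z₀).
ln(103.0/0.12) = 6.7550, ln(11.2/0.12) = 4.5362
V₂ = 9.03 × 6.7550/4.5362 = 9.03 × 1.4891 = 13.4469 m/s

13.45 m/s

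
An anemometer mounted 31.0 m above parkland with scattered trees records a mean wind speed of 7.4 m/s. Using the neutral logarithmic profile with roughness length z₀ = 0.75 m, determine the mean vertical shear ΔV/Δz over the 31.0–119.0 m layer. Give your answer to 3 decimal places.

Log law: V₂ = V₁ · ln(z₂/z₀)/ln(z₁/z₀) = 7.4 × 5.0668/3.7217 = 10.0746 m/s
ΔV/Δz = (10.0746 − 7.4)/(119.0 − 31.0) = 2.6746/88.0000 = 0.03039 m/s/m

0.030 m/s/m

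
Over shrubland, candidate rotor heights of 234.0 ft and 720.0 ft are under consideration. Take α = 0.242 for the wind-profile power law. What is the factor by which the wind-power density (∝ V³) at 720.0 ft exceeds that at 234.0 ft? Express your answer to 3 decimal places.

Speed ratio: V_B/V_A = (z_B/z_A)^α = (720.0/234.0)^0.242 = (3.0769)^0.242 = 1.31258
Power-density ratio: P_B/P_A = (V_B/V_A)³ = (1.31258)³ = 2.26138

2.261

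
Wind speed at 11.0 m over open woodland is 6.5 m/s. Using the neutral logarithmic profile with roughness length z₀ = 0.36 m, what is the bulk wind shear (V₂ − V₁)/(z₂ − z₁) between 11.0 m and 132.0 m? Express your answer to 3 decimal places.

Log law: V₂ = V₁ · ln(z₂/z₀)/ln(z₁/z₀) = 6.5 × 5.9045/3.4195 = 11.2234 m/s
ΔV/Δz = (11.2234 − 6.5)/(132.0 − 11.0) = 4.7234/121.0000 = 0.03904 m/s/m

0.039 m/s/m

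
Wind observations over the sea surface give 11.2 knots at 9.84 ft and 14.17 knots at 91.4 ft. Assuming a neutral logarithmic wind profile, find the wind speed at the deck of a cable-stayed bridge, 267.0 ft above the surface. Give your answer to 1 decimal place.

15.6 knots

Log law: V ∝ ln(z/z₀). From the pair, with r = V₁/V₂ = 0.79040,
ln z₀ = (ln z₁ − r·ln z₂)/(1 − r) = (2.2865 − 0.79040×4.5152)/0.20960 = -6.1184 → z₀ = 0.002202 ft
V₃ = V₁ · ln(z₃/z₀)/ln(z₁/z₀) = 11.2 × 11.7057/8.4049 = 15.5985 knots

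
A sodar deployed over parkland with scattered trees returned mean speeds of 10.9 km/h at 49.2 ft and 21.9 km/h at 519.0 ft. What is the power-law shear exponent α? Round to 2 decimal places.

α ≈ 0.30

Power law: V₂/V₁ = (z₂/z₁)^α ⇒ α = ln(V₂/V₁) / ln(z₂/z₁)
α = ln(21.9/10.9) / ln(519.0/49.2) = ln(2.0092) / ln(10.5488)
  = 0.69772 / 2.35601 = 0.29615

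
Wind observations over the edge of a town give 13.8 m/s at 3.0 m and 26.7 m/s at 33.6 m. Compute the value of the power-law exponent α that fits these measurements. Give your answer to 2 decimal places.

Power law: V₂/V₁ = (z₂/z₁)^α ⇒ α = ln(V₂/V₁) / ln(z₂/z₁)
α = ln(26.7/13.8) / ln(33.6/3.0) = ln(1.9348) / ln(11.2000)
  = 0.65999 / 2.41591 = 0.27319

α ≈ 0.27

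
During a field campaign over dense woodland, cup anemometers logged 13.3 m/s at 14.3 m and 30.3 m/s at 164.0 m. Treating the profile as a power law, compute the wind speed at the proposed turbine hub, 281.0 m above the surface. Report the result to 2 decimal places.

First find α: α = ln(V₂/V₁)/ln(z₂/z₁) = ln(30.3/13.3)/ln(164.0/14.3) = 0.82338/2.43961 = 0.3375
Extrapolate from 164.0 m to 281.0 m: V₃ = 30.3 × (281.0/164.0)^0.3375 = 30.3 × 1.1993 = 36.3390 m/s

36.34 m/s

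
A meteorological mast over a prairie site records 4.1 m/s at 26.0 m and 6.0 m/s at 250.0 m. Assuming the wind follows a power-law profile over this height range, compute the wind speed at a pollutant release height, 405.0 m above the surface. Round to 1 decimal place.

First find α: α = ln(V₂/V₁)/ln(z₂/z₁) = ln(6.0/4.1)/ln(250.0/26.0) = 0.38077/2.26336 = 0.1682
Extrapolate from 250.0 m to 405.0 m: V₃ = 6.0 × (405.0/250.0)^0.1682 = 6.0 × 1.0845 = 6.5073 m/s

6.5 m/s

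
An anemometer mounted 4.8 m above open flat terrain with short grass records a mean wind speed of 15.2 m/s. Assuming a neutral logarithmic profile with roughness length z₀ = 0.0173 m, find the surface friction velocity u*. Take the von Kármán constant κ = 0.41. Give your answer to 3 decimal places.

u* ≈ 1.108 m/s

Log law: V(z) = (u*/κ) · ln(z/z₀) ⇒ u* = κ · V / ln(z/z₀)
u* = 0.41 × 15.2 / ln(4.8/0.0173) = 0.41 × 15.2 / 5.6257
   = 6.2320 / 5.6257 = 1.1078 m/s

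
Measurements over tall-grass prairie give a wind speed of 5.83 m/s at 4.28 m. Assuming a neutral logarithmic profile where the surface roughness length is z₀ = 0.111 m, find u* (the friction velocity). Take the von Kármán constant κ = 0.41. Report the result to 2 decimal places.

Log law: V(z) = (u*/κ) · ln(z/z₀) ⇒ u* = κ · V / ln(z/z₀)
u* = 0.41 × 5.83 / ln(4.28/0.111) = 0.41 × 5.83 / 3.6522
   = 2.3903 / 3.6522 = 0.6545 m/s

u* ≈ 0.65 m/s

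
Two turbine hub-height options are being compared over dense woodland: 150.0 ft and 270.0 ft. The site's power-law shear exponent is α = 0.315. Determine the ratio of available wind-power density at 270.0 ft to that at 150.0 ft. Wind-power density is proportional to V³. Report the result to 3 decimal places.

Speed ratio: V_B/V_A = (z_B/z_A)^α = (270.0/150.0)^0.315 = (1.8000)^0.315 = 1.20340
Power-density ratio: P_B/P_A = (V_B/V_A)³ = (1.20340)³ = 1.74274

1.743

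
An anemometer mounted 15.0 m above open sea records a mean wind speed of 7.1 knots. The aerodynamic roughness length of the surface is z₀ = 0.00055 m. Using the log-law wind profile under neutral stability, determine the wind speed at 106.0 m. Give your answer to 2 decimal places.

8.46 knots

Log law: V(z) ∝ ln(z/z₀), so V₂/V₁ = ln(z₂/z₀) / ln(z₁/z₀).
ln(106.0/0.00055) = 12.1690, ln(15.0/0.00055) = 10.2136
V₂ = 7.1 × 12.1690/10.2136 = 7.1 × 1.1914 = 8.4593 knots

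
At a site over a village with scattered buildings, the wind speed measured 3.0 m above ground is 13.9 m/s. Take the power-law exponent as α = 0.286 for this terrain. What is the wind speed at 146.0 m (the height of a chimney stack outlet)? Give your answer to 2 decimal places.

42.22 m/s

Power-law profile: V₂ = V₁ · (z₂/z₁)^α
V₂ = 13.9 × (146.0/3.0)^0.286 = 13.9 × (48.6667)^0.286
    = 13.9 × 3.0377 = 42.2244 m/s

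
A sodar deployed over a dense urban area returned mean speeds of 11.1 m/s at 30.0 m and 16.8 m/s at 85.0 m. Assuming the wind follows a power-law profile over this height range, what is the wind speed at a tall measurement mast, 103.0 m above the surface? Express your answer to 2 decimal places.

First find α: α = ln(V₂/V₁)/ln(z₂/z₁) = ln(16.8/11.1)/ln(85.0/30.0) = 0.41443/1.04145 = 0.3979
Extrapolate from 85.0 m to 103.0 m: V₃ = 16.8 × (103.0/85.0)^0.3979 = 16.8 × 1.0794 = 18.1345 m/s

18.13 m/s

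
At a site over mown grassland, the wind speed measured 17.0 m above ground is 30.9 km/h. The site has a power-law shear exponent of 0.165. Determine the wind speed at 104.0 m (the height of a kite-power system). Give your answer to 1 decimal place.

Power-law profile: V₂ = V₁ · (z₂/z₁)^α
V₂ = 30.9 × (104.0/17.0)^0.165 = 30.9 × (6.1176)^0.165
    = 30.9 × 1.3483 = 41.6625 km/h

41.7 km/h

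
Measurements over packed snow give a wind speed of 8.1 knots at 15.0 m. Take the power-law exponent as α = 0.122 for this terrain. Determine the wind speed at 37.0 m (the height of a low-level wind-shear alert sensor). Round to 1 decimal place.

9.0 knots

Power-law profile: V₂ = V₁ · (z₂/z₁)^α
V₂ = 8.1 × (37.0/15.0)^0.122 = 8.1 × (2.4667)^0.122
    = 8.1 × 1.1164 = 9.0432 knots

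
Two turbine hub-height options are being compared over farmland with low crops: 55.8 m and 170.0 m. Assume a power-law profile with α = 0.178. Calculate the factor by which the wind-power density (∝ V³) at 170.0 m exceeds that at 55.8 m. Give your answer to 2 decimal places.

1.81

Speed ratio: V_B/V_A = (z_B/z_A)^α = (170.0/55.8)^0.178 = (3.0466)^0.178 = 1.21932
Power-density ratio: P_B/P_A = (V_B/V_A)³ = (1.21932)³ = 1.81283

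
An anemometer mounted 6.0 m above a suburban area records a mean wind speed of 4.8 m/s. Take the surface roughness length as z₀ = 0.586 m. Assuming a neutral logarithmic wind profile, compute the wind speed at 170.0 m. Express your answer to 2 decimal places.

11.70 m/s

Log law: V(z) ∝ ln(z/z₀), so V₂/V₁ = ln(z₂/z₀) / ln(z₁/z₀).
ln(170.0/0.586) = 5.6702, ln(6.0/0.586) = 2.3262
V₂ = 4.8 × 5.6702/2.3262 = 4.8 × 2.4376 = 11.7003 m/s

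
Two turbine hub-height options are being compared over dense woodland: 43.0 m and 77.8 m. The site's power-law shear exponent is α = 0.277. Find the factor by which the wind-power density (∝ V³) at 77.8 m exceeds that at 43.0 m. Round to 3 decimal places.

Speed ratio: V_B/V_A = (z_B/z_A)^α = (77.8/43.0)^0.277 = (1.8093)^0.277 = 1.17850
Power-density ratio: P_B/P_A = (V_B/V_A)³ = (1.17850)³ = 1.63679

1.637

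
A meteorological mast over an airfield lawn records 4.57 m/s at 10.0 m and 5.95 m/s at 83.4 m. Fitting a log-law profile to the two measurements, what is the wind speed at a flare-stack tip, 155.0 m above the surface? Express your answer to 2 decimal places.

Log law: V ∝ ln(z/z₀). From the pair, with r = V₁/V₂ = 0.76807,
ln z₀ = (ln z₁ − r·ln z₂)/(1 − r) = (2.3026 − 0.76807×4.4236)/0.23193 = -4.7215 → z₀ = 0.008902 m
V₃ = V₁ · ln(z₃/z₀)/ln(z₁/z₀) = 4.57 × 9.7649/7.0241 = 6.3532 m/s

6.35 m/s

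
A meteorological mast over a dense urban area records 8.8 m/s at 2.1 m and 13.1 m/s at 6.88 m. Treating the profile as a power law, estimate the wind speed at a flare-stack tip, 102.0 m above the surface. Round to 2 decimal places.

32.35 m/s

First find α: α = ln(V₂/V₁)/ln(z₂/z₁) = ln(13.1/8.8)/ln(6.88/2.1) = 0.39786/1.18668 = 0.3353
Extrapolate from 6.88 m to 102.0 m: V₃ = 13.1 × (102.0/6.88)^0.3353 = 13.1 × 2.4695 = 32.3503 m/s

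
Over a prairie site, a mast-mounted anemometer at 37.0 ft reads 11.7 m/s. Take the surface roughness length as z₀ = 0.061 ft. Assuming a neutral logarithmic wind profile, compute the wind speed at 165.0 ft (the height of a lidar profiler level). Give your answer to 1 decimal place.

14.4 m/s

Log law: V(z) ∝ ln(z/z₀), so V₂/V₁ = ln(z₂/z₀) / ln(z₁/z₀).
ln(165.0/0.061) = 7.9028, ln(37.0/0.061) = 6.4078
V₂ = 11.7 × 7.9028/6.4078 = 11.7 × 1.2333 = 14.4298 m/s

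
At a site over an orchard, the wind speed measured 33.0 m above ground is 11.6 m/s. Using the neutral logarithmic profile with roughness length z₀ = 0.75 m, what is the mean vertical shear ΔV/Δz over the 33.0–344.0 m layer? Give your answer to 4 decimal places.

Log law: V₂ = V₁ · ln(z₂/z₀)/ln(z₁/z₀) = 11.6 × 6.1283/3.7842 = 18.7857 m/s
ΔV/Δz = (18.7857 − 11.6)/(344.0 − 33.0) = 7.1857/311.0000 = 0.02311 m/s/m

0.0231 m/s/m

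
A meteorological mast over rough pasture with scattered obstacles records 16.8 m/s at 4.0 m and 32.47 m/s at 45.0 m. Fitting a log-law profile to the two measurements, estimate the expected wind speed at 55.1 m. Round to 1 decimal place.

33.8 m/s

Log law: V ∝ ln(z/z₀). From the pair, with r = V₁/V₂ = 0.51740,
ln z₀ = (ln z₁ − r·ln z₂)/(1 − r) = (1.3863 − 0.51740×3.8067)/0.48260 = -1.2086 → z₀ = 0.2986 m
V₃ = V₁ · ln(z₃/z₀)/ln(z₁/z₀) = 16.8 × 5.2178/2.5949 = 33.7809 m/s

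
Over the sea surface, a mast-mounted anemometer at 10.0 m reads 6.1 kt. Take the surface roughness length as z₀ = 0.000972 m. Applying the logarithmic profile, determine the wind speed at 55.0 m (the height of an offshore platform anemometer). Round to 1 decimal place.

Log law: V(z) ∝ ln(z/z₀), so V₂/V₁ = ln(z₂/z₀) / ln(z₁/z₀).
ln(55.0/0.000972) = 10.9435, ln(10.0/0.000972) = 9.2387
V₂ = 6.1 × 10.9435/9.2387 = 6.1 × 1.1845 = 7.2256 kt

7.2 kt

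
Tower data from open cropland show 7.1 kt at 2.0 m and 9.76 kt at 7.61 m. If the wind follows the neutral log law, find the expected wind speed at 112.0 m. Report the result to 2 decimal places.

15.11 kt

Log law: V ∝ ln(z/z₀). From the pair, with r = V₁/V₂ = 0.72746,
ln z₀ = (ln z₁ − r·ln z₂)/(1 − r) = (0.6931 − 0.72746×2.0295)/0.27254 = -2.8737 → z₀ = 0.05649 m
V₃ = V₁ · ln(z₃/z₀)/ln(z₁/z₀) = 7.1 × 7.5922/3.5669 = 15.1127 kt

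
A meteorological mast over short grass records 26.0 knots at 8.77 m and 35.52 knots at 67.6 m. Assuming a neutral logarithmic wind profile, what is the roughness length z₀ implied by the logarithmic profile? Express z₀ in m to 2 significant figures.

Log law: V(z) ∝ ln(z/z₀). With r = V₁/V₂ = 26.0/35.52 = 0.73198,
r · ln(z₂/z₀) = ln(z₁/z₀) ⇒ ln z₀ = (ln z₁ − r·ln z₂)/(1 − r)
ln z₀ = (2.17134 − 0.73198×4.21361) / 0.26802 = -3.4063
z₀ = exp(-3.4063) = 0.03316 m

z₀ ≈ 0.033 m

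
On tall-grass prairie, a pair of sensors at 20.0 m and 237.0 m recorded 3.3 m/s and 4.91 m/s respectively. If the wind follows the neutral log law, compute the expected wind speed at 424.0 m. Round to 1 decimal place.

5.3 m/s

Log law: V ∝ ln(z/z₀). From the pair, with r = V₁/V₂ = 0.67210,
ln z₀ = (ln z₁ − r·ln z₂)/(1 − r) = (2.9957 − 0.67210×5.4681)/0.32790 = -2.0718 → z₀ = 0.1260 m
V₃ = V₁ · ln(z₃/z₀)/ln(z₁/z₀) = 3.3 × 8.1215/5.0675 = 5.2888 m/s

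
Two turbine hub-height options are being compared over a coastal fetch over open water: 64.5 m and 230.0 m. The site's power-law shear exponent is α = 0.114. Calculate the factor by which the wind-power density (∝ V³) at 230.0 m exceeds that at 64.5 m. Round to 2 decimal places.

Speed ratio: V_B/V_A = (z_B/z_A)^α = (230.0/64.5)^0.114 = (3.5659)^0.114 = 1.15597
Power-density ratio: P_B/P_A = (V_B/V_A)³ = (1.15597)³ = 1.54469

1.54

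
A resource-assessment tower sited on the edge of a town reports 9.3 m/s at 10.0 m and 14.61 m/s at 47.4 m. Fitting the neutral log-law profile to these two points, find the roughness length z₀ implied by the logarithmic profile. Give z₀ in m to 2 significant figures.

Log law: V(z) ∝ ln(z/z₀). With r = V₁/V₂ = 9.3/14.61 = 0.63655,
r · ln(z₂/z₀) = ln(z₁/z₀) ⇒ ln z₀ = (ln z₁ − r·ln z₂)/(1 − r)
ln z₀ = (2.30259 − 0.63655×3.85862) / 0.36345 = -0.4227
z₀ = exp(-0.4227) = 0.6553 m

z₀ ≈ 0.66 m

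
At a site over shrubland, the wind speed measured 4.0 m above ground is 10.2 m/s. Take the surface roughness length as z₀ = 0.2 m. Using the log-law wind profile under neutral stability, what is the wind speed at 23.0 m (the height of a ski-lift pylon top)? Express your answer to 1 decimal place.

16.2 m/s

Log law: V(z) ∝ ln(z/z₀), so V₂/V₁ = ln(z₂/z₀) / ln(z₁/z₀).
ln(23.0/0.2) = 4.7449, ln(4.0/0.2) = 2.9957
V₂ = 10.2 × 4.7449/2.9957 = 10.2 × 1.5839 = 16.1558 m/s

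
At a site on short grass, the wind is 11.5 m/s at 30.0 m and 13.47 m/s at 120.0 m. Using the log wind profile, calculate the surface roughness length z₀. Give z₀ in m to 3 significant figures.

z₀ ≈ 0.00917 m

Log law: V(z) ∝ ln(z/z₀). With r = V₁/V₂ = 11.5/13.47 = 0.85375,
r · ln(z₂/z₀) = ln(z₁/z₀) ⇒ ln z₀ = (ln z₁ − r·ln z₂)/(1 − r)
ln z₀ = (3.40120 − 0.85375×4.78749) / 0.14625 = -4.6914
z₀ = exp(-4.6914) = 0.009174 m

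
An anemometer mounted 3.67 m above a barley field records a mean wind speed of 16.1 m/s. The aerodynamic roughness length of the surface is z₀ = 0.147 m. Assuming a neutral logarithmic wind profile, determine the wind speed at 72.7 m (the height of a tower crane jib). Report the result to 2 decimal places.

31.04 m/s

Log law: V(z) ∝ ln(z/z₀), so V₂/V₁ = ln(z₂/z₀) / ln(z₁/z₀).
ln(72.7/0.147) = 6.2037, ln(3.67/0.147) = 3.2175
V₂ = 16.1 × 6.2037/3.2175 = 16.1 × 1.9281 = 31.0423 m/s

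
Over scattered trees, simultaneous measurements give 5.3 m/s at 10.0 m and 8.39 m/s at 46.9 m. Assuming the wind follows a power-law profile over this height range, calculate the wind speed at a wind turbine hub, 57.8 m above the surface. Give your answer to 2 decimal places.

8.93 m/s

First find α: α = ln(V₂/V₁)/ln(z₂/z₁) = ln(8.39/5.3)/ln(46.9/10.0) = 0.45933/1.54543 = 0.2972
Extrapolate from 46.9 m to 57.8 m: V₃ = 8.39 × (57.8/46.9)^0.2972 = 8.39 × 1.0641 = 8.9276 m/s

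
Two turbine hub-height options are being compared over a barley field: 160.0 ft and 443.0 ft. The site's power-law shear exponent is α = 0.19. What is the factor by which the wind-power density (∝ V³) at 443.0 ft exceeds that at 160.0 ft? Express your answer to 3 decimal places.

Speed ratio: V_B/V_A = (z_B/z_A)^α = (443.0/160.0)^0.19 = (2.7687)^0.19 = 1.21348
Power-density ratio: P_B/P_A = (V_B/V_A)³ = (1.21348)³ = 1.78691

1.787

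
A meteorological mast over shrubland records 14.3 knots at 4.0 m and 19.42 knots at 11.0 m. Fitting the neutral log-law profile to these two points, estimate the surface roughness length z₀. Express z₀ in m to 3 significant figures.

Log law: V(z) ∝ ln(z/z₀). With r = V₁/V₂ = 14.3/19.42 = 0.73635,
r · ln(z₂/z₀) = ln(z₁/z₀) ⇒ ln z₀ = (ln z₁ − r·ln z₂)/(1 − r)
ln z₀ = (1.38629 − 0.73635×2.39790) / 0.26365 = -1.4391
z₀ = exp(-1.4391) = 0.2371 m

z₀ ≈ 0.237 m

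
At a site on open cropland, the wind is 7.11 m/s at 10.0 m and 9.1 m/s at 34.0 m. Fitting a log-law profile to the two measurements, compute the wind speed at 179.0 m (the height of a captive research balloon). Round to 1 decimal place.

Log law: V ∝ ln(z/z₀). From the pair, with r = V₁/V₂ = 0.78132,
ln z₀ = (ln z₁ − r·ln z₂)/(1 − r) = (2.3026 − 0.78132×3.5264)/0.21868 = -2.0698 → z₀ = 0.1262 m
V₃ = V₁ · ln(z₃/z₀)/ln(z₁/z₀) = 7.11 × 7.2572/4.3724 = 11.8010 m/s

11.8 m/s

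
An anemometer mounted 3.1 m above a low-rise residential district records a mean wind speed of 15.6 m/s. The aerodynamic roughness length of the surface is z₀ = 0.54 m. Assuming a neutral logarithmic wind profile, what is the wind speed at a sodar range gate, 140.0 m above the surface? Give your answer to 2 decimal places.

Log law: V(z) ∝ ln(z/z₀), so V₂/V₁ = ln(z₂/z₀) / ln(z₁/z₀).
ln(140.0/0.54) = 5.5578, ln(3.1/0.54) = 1.7476
V₂ = 15.6 × 5.5578/1.7476 = 15.6 × 3.1803 = 49.6124 m/s

49.61 m/s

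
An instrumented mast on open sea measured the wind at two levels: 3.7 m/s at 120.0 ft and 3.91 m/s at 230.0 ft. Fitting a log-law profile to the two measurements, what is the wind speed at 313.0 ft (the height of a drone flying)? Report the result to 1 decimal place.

4.0 m/s

Log law: V ∝ ln(z/z₀). From the pair, with r = V₁/V₂ = 0.94629,
ln z₀ = (ln z₁ − r·ln z₂)/(1 − r) = (4.7875 − 0.94629×5.4381)/0.05371 = -6.6752 → z₀ = 0.001262 ft
V₃ = V₁ · ln(z₃/z₀)/ln(z₁/z₀) = 3.7 × 12.4214/11.4627 = 4.0095 m/s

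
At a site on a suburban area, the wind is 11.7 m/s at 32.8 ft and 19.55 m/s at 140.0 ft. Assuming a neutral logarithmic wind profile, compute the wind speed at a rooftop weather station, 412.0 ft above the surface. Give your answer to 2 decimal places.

25.39 m/s

Log law: V ∝ ln(z/z₀). From the pair, with r = V₁/V₂ = 0.59847,
ln z₀ = (ln z₁ − r·ln z₂)/(1 − r) = (3.4904 − 0.59847×4.9416)/0.40153 = 1.3275 → z₀ = 3.771 ft
V₃ = V₁ · ln(z₃/z₀)/ln(z₁/z₀) = 11.7 × 4.6936/2.1630 = 25.3887 m/s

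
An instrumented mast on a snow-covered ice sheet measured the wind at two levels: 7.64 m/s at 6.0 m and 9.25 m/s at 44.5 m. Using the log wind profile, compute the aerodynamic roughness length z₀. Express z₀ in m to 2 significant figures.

Log law: V(z) ∝ ln(z/z₀). With r = V₁/V₂ = 7.64/9.25 = 0.82595,
r · ln(z₂/z₀) = ln(z₁/z₀) ⇒ ln z₀ = (ln z₁ − r·ln z₂)/(1 − r)
ln z₀ = (1.79176 − 0.82595×3.79549) / 0.17405 = -7.7166
z₀ = exp(-7.7166) = 0.0004454 m

z₀ ≈ 0.00045 m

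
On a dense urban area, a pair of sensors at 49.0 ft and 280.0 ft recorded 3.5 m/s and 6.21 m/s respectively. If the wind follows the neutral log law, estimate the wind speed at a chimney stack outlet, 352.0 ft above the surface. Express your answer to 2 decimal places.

6.57 m/s

Log law: V ∝ ln(z/z₀). From the pair, with r = V₁/V₂ = 0.56361,
ln z₀ = (ln z₁ − r·ln z₂)/(1 − r) = (3.8918 − 0.56361×5.6348)/0.43639 = 1.6408 → z₀ = 5.159 ft
V₃ = V₁ · ln(z₃/z₀)/ln(z₁/z₀) = 3.5 × 4.2229/2.2511 = 6.5658 m/s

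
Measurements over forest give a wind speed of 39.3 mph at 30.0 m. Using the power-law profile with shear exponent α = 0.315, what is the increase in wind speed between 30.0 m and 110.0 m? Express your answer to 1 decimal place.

Power law: V₂ = V₁ · (z₂/z₁)^α = 39.3 × (3.6667)^0.315 = 59.1750 mph
ΔV = 59.1750 − 39.3 = 19.8750 mph

19.9 mph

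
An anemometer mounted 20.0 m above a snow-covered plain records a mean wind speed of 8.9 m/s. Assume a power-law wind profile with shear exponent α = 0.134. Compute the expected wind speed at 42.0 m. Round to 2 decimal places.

Power-law profile: V₂ = V₁ · (z₂/z₁)^α
V₂ = 8.9 × (42.0/20.0)^0.134 = 8.9 × (2.1000)^0.134
    = 8.9 × 1.1045 = 9.8303 m/s

9.83 m/s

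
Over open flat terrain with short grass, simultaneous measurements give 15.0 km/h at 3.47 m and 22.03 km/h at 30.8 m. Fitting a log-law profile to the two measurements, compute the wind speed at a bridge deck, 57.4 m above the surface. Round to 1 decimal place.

Log law: V ∝ ln(z/z₀). From the pair, with r = V₁/V₂ = 0.68089,
ln z₀ = (ln z₁ − r·ln z₂)/(1 − r) = (1.2442 − 0.68089×3.4275)/0.31911 = -3.4145 → z₀ = 0.03289 m
V₃ = V₁ · ln(z₃/z₀)/ln(z₁/z₀) = 15.0 × 7.4646/4.6587 = 24.0344 km/h

24.0 km/h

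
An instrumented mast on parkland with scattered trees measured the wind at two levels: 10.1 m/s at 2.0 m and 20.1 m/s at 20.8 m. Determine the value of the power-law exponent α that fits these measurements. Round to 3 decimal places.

α ≈ 0.294

Power law: V₂/V₁ = (z₂/z₁)^α ⇒ α = ln(V₂/V₁) / ln(z₂/z₁)
α = ln(20.1/10.1) / ln(20.8/2.0) = ln(1.9901) / ln(10.4000)
  = 0.68818 / 2.34181 = 0.29387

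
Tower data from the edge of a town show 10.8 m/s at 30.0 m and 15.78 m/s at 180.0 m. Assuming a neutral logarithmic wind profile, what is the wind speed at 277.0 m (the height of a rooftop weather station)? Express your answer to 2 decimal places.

16.98 m/s

Log law: V ∝ ln(z/z₀). From the pair, with r = V₁/V₂ = 0.68441,
ln z₀ = (ln z₁ − r·ln z₂)/(1 − r) = (3.4012 − 0.68441×5.1930)/0.31559 = -0.4845 → z₀ = 0.6160 m
V₃ = V₁ · ln(z₃/z₀)/ln(z₁/z₀) = 10.8 × 6.1086/3.8857 = 16.9781 m/s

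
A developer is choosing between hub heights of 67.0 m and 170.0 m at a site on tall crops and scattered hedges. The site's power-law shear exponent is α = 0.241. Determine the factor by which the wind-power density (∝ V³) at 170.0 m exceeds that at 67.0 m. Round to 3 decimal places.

Speed ratio: V_B/V_A = (z_B/z_A)^α = (170.0/67.0)^0.241 = (2.5373)^0.241 = 1.25157
Power-density ratio: P_B/P_A = (V_B/V_A)³ = (1.25157)³ = 1.96048

1.960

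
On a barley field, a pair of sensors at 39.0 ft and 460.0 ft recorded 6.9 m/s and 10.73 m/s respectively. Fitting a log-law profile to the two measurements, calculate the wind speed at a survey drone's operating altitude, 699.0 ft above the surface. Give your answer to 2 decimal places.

Log law: V ∝ ln(z/z₀). From the pair, with r = V₁/V₂ = 0.64306,
ln z₀ = (ln z₁ − r·ln z₂)/(1 − r) = (3.6636 − 0.64306×6.1312)/0.35694 = -0.7821 → z₀ = 0.4574 ft
V₃ = V₁ · ln(z₃/z₀)/ln(z₁/z₀) = 6.9 × 7.3318/4.4457 = 11.3794 m/s

11.38 m/s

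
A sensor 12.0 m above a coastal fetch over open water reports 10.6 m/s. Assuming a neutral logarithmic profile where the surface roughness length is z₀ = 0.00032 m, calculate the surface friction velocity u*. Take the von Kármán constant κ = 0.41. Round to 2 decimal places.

Log law: V(z) = (u*/κ) · ln(z/z₀) ⇒ u* = κ · V / ln(z/z₀)
u* = 0.41 × 10.6 / ln(12.0/0.00032) = 0.41 × 10.6 / 10.5321
   = 4.3460 / 10.5321 = 0.4126 m/s

u* ≈ 0.41 m/s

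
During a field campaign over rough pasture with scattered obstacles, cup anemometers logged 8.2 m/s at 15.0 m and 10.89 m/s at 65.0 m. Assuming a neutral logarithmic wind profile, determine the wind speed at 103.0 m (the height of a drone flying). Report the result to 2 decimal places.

11.73 m/s

Log law: V ∝ ln(z/z₀). From the pair, with r = V₁/V₂ = 0.75298,
ln z₀ = (ln z₁ − r·ln z₂)/(1 − r) = (2.7081 − 0.75298×4.1744)/0.24702 = -1.7618 → z₀ = 0.1717 m
V₃ = V₁ · ln(z₃/z₀)/ln(z₁/z₀) = 8.2 × 6.3966/4.4699 = 11.7345 m/s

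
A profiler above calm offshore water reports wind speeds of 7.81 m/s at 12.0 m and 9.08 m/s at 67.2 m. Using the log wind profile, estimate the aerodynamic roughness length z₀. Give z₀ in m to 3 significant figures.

Log law: V(z) ∝ ln(z/z₀). With r = V₁/V₂ = 7.81/9.08 = 0.86013,
r · ln(z₂/z₀) = ln(z₁/z₀) ⇒ ln z₀ = (ln z₁ − r·ln z₂)/(1 − r)
ln z₀ = (2.48491 − 0.86013×4.20767) / 0.13987 = -8.1094
z₀ = exp(-8.1094) = 0.0003007 m

z₀ ≈ 0.000301 m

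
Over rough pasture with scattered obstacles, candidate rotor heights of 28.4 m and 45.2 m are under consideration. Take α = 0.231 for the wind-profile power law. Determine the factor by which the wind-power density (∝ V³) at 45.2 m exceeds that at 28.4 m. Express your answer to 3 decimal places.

Speed ratio: V_B/V_A = (z_B/z_A)^α = (45.2/28.4)^0.231 = (1.5915)^0.231 = 1.11332
Power-density ratio: P_B/P_A = (V_B/V_A)³ = (1.11332)³ = 1.37994

1.380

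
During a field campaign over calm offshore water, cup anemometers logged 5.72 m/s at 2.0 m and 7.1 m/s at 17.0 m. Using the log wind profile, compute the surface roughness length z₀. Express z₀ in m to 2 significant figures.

z₀ ≈ 0.00028 m

Log law: V(z) ∝ ln(z/z₀). With r = V₁/V₂ = 5.72/7.1 = 0.80563,
r · ln(z₂/z₀) = ln(z₁/z₀) ⇒ ln z₀ = (ln z₁ − r·ln z₂)/(1 − r)
ln z₀ = (0.69315 − 0.80563×2.83321) / 0.19437 = -8.1773
z₀ = exp(-8.1773) = 0.0002810 m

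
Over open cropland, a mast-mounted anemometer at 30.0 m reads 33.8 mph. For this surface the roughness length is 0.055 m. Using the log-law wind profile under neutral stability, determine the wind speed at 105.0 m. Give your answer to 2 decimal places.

40.52 mph

Log law: V(z) ∝ ln(z/z₀), so V₂/V₁ = ln(z₂/z₀) / ln(z₁/z₀).
ln(105.0/0.055) = 7.5544, ln(30.0/0.055) = 6.3016
V₂ = 33.8 × 7.5544/6.3016 = 33.8 × 1.1988 = 40.5194 mph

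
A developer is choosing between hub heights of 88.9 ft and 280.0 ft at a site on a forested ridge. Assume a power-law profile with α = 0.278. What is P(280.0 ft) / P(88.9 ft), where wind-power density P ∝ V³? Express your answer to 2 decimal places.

2.60

Speed ratio: V_B/V_A = (z_B/z_A)^α = (280.0/88.9)^0.278 = (3.1496)^0.278 = 1.37567
Power-density ratio: P_B/P_A = (V_B/V_A)³ = (1.37567)³ = 2.60343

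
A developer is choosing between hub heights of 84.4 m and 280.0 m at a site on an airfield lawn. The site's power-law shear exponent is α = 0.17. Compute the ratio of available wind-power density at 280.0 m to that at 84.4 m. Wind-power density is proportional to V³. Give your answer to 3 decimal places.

Speed ratio: V_B/V_A = (z_B/z_A)^α = (280.0/84.4)^0.17 = (3.3175)^0.17 = 1.22614
Power-density ratio: P_B/P_A = (V_B/V_A)³ = (1.22614)³ = 1.84338

1.843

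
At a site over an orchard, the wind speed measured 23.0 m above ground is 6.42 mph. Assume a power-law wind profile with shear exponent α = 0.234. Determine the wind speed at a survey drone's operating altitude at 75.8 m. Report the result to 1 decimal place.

Power-law profile: V₂ = V₁ · (z₂/z₁)^α
V₂ = 6.42 × (75.8/23.0)^0.234 = 6.42 × (3.2957)^0.234
    = 6.42 × 1.3219 = 8.4866 mph

8.5 mph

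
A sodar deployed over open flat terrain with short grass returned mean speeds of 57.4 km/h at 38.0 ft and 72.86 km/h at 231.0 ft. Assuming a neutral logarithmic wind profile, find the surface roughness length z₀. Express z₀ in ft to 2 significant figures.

Log law: V(z) ∝ ln(z/z₀). With r = V₁/V₂ = 57.4/72.86 = 0.78781,
r · ln(z₂/z₀) = ln(z₁/z₀) ⇒ ln z₀ = (ln z₁ − r·ln z₂)/(1 − r)
ln z₀ = (3.63759 − 0.78781×5.44242) / 0.21219 = -3.0634
z₀ = exp(-3.0634) = 0.04673 ft

z₀ ≈ 0.047 ft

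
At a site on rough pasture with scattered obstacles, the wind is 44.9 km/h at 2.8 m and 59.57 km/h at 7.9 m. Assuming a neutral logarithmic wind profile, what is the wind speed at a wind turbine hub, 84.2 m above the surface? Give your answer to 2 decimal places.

Log law: V ∝ ln(z/z₀). From the pair, with r = V₁/V₂ = 0.75374,
ln z₀ = (ln z₁ − r·ln z₂)/(1 − r) = (1.0296 − 0.75374×2.0669)/0.24626 = -2.1450 → z₀ = 0.1171 m
V₃ = V₁ · ln(z₃/z₀)/ln(z₁/z₀) = 44.9 × 6.5782/3.1747 = 93.0376 km/h

93.04 km/h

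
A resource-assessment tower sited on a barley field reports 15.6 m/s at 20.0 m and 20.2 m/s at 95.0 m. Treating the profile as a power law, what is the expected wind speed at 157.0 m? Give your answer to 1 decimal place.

First find α: α = ln(V₂/V₁)/ln(z₂/z₁) = ln(20.2/15.6)/ln(95.0/20.0) = 0.25841/1.55814 = 0.1658
Extrapolate from 95.0 m to 157.0 m: V₃ = 20.2 × (157.0/95.0)^0.1658 = 20.2 × 1.0869 = 21.9551 m/s

22.0 m/s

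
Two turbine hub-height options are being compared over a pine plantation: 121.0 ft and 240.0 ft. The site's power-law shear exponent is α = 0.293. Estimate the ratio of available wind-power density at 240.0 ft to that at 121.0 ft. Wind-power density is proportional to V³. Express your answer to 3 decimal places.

Speed ratio: V_B/V_A = (z_B/z_A)^α = (240.0/121.0)^0.293 = (1.9835)^0.293 = 1.22221
Power-density ratio: P_B/P_A = (V_B/V_A)³ = (1.22221)³ = 1.82573

1.826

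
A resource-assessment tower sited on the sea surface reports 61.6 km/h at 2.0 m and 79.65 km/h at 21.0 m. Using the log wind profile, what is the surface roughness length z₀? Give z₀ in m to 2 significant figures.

Log law: V(z) ∝ ln(z/z₀). With r = V₁/V₂ = 61.6/79.65 = 0.77338,
r · ln(z₂/z₀) = ln(z₁/z₀) ⇒ ln z₀ = (ln z₁ − r·ln z₂)/(1 − r)
ln z₀ = (0.69315 − 0.77338×3.04452) / 0.22662 = -7.3315
z₀ = exp(-7.3315) = 0.0006546 m

z₀ ≈ 0.00065 m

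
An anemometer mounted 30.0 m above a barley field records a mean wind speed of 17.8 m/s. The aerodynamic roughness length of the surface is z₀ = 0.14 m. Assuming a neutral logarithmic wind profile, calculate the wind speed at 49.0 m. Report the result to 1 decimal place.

19.4 m/s

Log law: V(z) ∝ ln(z/z₀), so V₂/V₁ = ln(z₂/z₀) / ln(z₁/z₀).
ln(49.0/0.14) = 5.8579, ln(30.0/0.14) = 5.3673
V₂ = 17.8 × 5.8579/5.3673 = 17.8 × 1.0914 = 19.4271 m/s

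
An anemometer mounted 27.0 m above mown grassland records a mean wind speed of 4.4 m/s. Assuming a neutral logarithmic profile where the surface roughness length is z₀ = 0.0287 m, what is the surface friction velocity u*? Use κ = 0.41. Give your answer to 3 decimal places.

u* ≈ 0.263 m/s

Log law: V(z) = (u*/κ) · ln(z/z₀) ⇒ u* = κ · V / ln(z/z₀)
u* = 0.41 × 4.4 / ln(27.0/0.0287) = 0.41 × 4.4 / 6.8467
   = 1.8040 / 6.8467 = 0.2635 m/s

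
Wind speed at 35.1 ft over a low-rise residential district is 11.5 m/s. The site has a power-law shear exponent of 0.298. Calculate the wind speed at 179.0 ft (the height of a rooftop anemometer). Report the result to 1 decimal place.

Power-law profile: V₂ = V₁ · (z₂/z₁)^α
V₂ = 11.5 × (179.0/35.1)^0.298 = 11.5 × (5.0997)^0.298
    = 11.5 × 1.6250 = 18.6873 m/s

18.7 m/s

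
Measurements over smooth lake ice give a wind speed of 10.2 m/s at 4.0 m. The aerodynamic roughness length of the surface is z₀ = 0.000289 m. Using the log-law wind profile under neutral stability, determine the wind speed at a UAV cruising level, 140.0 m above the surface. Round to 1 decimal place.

Log law: V(z) ∝ ln(z/z₀), so V₂/V₁ = ln(z₂/z₀) / ln(z₁/z₀).
ln(140.0/0.000289) = 13.0907, ln(4.0/0.000289) = 9.5354
V₂ = 10.2 × 13.0907/9.5354 = 10.2 × 1.3729 = 14.0032 m/s

14.0 m/s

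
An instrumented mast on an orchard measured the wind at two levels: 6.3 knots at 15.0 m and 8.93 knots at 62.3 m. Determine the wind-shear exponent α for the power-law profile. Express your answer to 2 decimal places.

α ≈ 0.25

Power law: V₂/V₁ = (z₂/z₁)^α ⇒ α = ln(V₂/V₁) / ln(z₂/z₁)
α = ln(8.93/6.3) / ln(62.3/15.0) = ln(1.4175) / ln(4.1533)
  = 0.34887 / 1.42391 = 0.24501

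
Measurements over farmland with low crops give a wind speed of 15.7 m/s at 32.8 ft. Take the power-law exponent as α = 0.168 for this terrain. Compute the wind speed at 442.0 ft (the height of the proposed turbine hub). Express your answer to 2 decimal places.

Power-law profile: V₂ = V₁ · (z₂/z₁)^α
V₂ = 15.7 × (442.0/32.8)^0.168 = 15.7 × (13.4756)^0.168
    = 15.7 × 1.5480 = 24.3032 m/s

24.30 m/s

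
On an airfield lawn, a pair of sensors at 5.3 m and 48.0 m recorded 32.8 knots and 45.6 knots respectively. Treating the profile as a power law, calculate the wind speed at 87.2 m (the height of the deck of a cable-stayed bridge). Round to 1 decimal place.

First find α: α = ln(V₂/V₁)/ln(z₂/z₁) = ln(45.6/32.8)/ln(48.0/5.3) = 0.32948/2.20349 = 0.1495
Extrapolate from 48.0 m to 87.2 m: V₃ = 45.6 × (87.2/48.0)^0.1495 = 45.6 × 1.0934 = 49.8578 knots

49.9 knots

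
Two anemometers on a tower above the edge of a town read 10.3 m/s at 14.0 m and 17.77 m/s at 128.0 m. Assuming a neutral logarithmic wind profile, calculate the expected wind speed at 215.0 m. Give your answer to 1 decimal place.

19.5 m/s

Log law: V ∝ ln(z/z₀). From the pair, with r = V₁/V₂ = 0.57963,
ln z₀ = (ln z₁ − r·ln z₂)/(1 − r) = (2.6391 − 0.57963×4.8520)/0.42037 = -0.4123 → z₀ = 0.6621 m
V₃ = V₁ · ln(z₃/z₀)/ln(z₁/z₀) = 10.3 × 5.7829/3.0514 = 19.5206 m/s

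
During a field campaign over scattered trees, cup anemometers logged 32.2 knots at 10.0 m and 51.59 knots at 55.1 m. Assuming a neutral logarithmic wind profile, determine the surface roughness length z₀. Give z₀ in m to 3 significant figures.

z₀ ≈ 0.588 m

Log law: V(z) ∝ ln(z/z₀). With r = V₁/V₂ = 32.2/51.59 = 0.62415,
r · ln(z₂/z₀) = ln(z₁/z₀) ⇒ ln z₀ = (ln z₁ − r·ln z₂)/(1 − r)
ln z₀ = (2.30259 − 0.62415×4.00915) / 0.37585 = -0.5314
z₀ = exp(-0.5314) = 0.5878 m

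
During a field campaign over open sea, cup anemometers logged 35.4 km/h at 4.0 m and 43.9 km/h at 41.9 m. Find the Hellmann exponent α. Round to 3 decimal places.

α ≈ 0.092

Power law: V₂/V₁ = (z₂/z₁)^α ⇒ α = ln(V₂/V₁) / ln(z₂/z₁)
α = ln(43.9/35.4) / ln(41.9/4.0) = ln(1.2401) / ln(10.4750)
  = 0.21520 / 2.34899 = 0.09161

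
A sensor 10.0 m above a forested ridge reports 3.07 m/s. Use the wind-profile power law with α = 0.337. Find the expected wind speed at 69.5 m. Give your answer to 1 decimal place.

Power-law profile: V₂ = V₁ · (z₂/z₁)^α
V₂ = 3.07 × (69.5/10.0)^0.337 = 3.07 × (6.9500)^0.337
    = 3.07 × 1.9220 = 5.9005 m/s

5.9 m/s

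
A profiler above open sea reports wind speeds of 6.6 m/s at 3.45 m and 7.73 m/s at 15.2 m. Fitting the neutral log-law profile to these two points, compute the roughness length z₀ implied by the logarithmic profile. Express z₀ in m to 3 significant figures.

z₀ ≈ 0.000597 m

Log law: V(z) ∝ ln(z/z₀). With r = V₁/V₂ = 6.6/7.73 = 0.85382,
r · ln(z₂/z₀) = ln(z₁/z₀) ⇒ ln z₀ = (ln z₁ − r·ln z₂)/(1 − r)
ln z₀ = (1.23837 − 0.85382×2.72130) / 0.14618 = -7.4229
z₀ = exp(-7.4229) = 0.0005974 m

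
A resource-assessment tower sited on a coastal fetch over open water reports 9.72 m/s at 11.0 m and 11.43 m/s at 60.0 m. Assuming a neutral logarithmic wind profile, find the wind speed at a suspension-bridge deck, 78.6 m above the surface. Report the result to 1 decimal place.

Log law: V ∝ ln(z/z₀). From the pair, with r = V₁/V₂ = 0.85039,
ln z₀ = (ln z₁ − r·ln z₂)/(1 − r) = (2.3979 − 0.85039×4.0943)/0.14961 = -7.2451 → z₀ = 0.0007137 m
V₃ = V₁ · ln(z₃/z₀)/ln(z₁/z₀) = 9.72 × 11.6095/9.6430 = 11.7022 m/s

11.7 m/s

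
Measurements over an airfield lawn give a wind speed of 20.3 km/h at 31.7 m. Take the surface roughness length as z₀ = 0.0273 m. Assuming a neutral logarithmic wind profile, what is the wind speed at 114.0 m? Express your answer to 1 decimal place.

Log law: V(z) ∝ ln(z/z₀), so V₂/V₁ = ln(z₂/z₀) / ln(z₁/z₀).
ln(114.0/0.0273) = 8.3371, ln(31.7/0.0273) = 7.0572
V₂ = 20.3 × 8.3371/7.0572 = 20.3 × 1.1814 = 23.9816 km/h

24.0 km/h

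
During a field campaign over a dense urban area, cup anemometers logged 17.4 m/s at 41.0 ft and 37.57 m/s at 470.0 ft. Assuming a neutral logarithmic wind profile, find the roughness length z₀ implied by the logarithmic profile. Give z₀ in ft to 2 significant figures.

Log law: V(z) ∝ ln(z/z₀). With r = V₁/V₂ = 17.4/37.57 = 0.46314,
r · ln(z₂/z₀) = ln(z₁/z₀) ⇒ ln z₀ = (ln z₁ − r·ln z₂)/(1 − r)
ln z₀ = (3.71357 − 0.46314×6.15273) / 0.53686 = 1.6094
z₀ = exp(1.6094) = 5.000 ft

z₀ ≈ 5.0 ft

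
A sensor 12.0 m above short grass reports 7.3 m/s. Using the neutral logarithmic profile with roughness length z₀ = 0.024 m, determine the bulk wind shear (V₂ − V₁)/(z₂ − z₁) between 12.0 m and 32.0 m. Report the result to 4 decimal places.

Log law: V₂ = V₁ · ln(z₂/z₀)/ln(z₁/z₀) = 7.3 × 7.1954/6.2146 = 8.4521 m/s
ΔV/Δz = (8.4521 − 7.3)/(32.0 − 12.0) = 1.1521/20.0000 = 0.05761 m/s/m

0.0576 m/s/m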